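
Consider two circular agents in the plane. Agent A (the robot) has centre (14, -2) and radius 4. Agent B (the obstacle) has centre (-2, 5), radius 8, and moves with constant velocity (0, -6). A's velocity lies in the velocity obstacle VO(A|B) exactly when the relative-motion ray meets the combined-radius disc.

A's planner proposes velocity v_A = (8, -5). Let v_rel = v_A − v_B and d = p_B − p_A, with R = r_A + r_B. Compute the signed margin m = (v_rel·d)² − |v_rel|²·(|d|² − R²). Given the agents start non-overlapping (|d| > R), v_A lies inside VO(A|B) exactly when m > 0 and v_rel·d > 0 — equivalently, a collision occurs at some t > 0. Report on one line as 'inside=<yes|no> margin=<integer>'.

d = (-16, 7),  |d|² = 305;  R = 4+8 = 12,  c = 305−12² = 161
v_rel = (8, 1),  |v_rel|² = 65;  v_rel·d = (8)·(-16) + (1)·(7) = -121
65·t² + 242·t + 161 = 0  ⇒  m = (-121)² − 65·161 = 4176
m = 4176 > 0,  v_rel·d = -121 < 0  ⇒  outside

inside=no margin=4176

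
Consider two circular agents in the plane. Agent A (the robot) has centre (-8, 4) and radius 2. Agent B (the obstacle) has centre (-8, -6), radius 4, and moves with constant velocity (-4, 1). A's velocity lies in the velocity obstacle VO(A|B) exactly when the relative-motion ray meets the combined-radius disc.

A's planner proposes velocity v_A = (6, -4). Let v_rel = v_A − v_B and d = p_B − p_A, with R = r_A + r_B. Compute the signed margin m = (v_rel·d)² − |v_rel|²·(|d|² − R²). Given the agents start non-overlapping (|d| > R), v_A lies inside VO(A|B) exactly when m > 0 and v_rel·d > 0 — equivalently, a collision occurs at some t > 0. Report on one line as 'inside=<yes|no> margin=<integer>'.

d = (0, -10),  |d|² = 100;  R = 2+4 = 6,  c = 100−6² = 64
v_rel = (10, -5),  |v_rel|² = 125;  v_rel·d = (10)·(0) + (-5)·(-10) = 50
125·t² − 100·t + 64 = 0  ⇒  m = 50² − 125·64 = -5500
m = -5500 < 0,  v_rel·d = 50 > 0  ⇒  outside

inside=no margin=-5500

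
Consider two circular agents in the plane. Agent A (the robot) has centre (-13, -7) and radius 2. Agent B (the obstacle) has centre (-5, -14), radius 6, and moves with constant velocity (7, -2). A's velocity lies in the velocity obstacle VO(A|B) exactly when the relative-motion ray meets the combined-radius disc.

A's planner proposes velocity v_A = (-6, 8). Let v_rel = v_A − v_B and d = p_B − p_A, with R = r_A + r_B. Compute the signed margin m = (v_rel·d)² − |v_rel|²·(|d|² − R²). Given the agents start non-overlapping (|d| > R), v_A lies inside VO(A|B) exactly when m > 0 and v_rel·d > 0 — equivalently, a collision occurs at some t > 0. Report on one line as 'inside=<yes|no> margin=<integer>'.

d = (8, -7),  |d|² = 113;  R = 2+6 = 8,  c = 113−8² = 49
v_rel = (-13, 10),  |v_rel|² = 269;  v_rel·d = (-13)·(8) + (10)·(-7) = -174
269·t² + 348·t + 49 = 0  ⇒  m = (-174)² − 269·49 = 17095
m = 17095 > 0,  v_rel·d = -174 < 0  ⇒  outside

inside=no margin=17095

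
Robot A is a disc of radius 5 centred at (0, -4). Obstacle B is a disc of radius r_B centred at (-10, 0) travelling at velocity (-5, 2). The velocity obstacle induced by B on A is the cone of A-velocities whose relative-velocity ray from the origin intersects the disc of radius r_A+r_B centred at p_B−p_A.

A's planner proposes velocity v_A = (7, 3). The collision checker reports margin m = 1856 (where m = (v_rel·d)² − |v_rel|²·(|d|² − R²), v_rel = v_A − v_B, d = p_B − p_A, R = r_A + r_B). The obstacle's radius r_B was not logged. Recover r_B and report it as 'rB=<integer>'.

m = 1856
d = (-10, 4);  v_rel = (12, 1),  |v_rel|² = 145
v_rel×d = (12)·(4) − (1)·(-10) = 58
since m = R²·145 − 58²:  R² = (3364 + 1856) / 145 = 36
R = √36 = 6  ⇒  r_B = 6 − 5 = 1

rB=1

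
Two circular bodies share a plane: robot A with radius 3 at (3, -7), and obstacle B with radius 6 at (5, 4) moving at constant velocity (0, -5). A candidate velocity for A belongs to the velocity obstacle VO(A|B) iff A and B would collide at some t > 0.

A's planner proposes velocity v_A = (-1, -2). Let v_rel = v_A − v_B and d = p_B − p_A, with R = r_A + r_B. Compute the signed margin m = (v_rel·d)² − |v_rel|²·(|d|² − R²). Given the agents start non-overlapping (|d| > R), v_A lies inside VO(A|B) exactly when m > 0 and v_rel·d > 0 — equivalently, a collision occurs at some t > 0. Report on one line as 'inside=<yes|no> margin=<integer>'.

d = (2, 11),  |d|² = 125;  R = 3+6 = 9,  c = 125−9² = 44
v_rel = (-1, 3),  |v_rel|² = 10;  v_rel·d = (-1)·(2) + (3)·(11) = 31
10·t² − 62·t + 44 = 0  ⇒  m = 31² − 10·44 = 521
m = 521 > 0,  v_rel·d = 31 > 0  ⇒  inside

inside=yes margin=521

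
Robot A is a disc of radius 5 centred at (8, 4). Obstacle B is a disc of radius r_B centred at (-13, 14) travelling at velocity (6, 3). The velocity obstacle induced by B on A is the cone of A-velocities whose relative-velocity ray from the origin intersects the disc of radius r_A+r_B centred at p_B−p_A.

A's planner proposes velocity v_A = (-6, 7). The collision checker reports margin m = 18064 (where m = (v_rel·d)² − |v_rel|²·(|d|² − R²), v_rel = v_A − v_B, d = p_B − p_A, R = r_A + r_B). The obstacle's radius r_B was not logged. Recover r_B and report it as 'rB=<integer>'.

m = 18064
d = (-21, 10);  v_rel = (-12, 4),  |v_rel|² = 160
v_rel×d = (-12)·(10) − (4)·(-21) = -36
since m = R²·160 − (-36)²:  R² = (1296 + 18064) / 160 = 121
R = √121 = 11  ⇒  r_B = 11 − 5 = 6

rB=6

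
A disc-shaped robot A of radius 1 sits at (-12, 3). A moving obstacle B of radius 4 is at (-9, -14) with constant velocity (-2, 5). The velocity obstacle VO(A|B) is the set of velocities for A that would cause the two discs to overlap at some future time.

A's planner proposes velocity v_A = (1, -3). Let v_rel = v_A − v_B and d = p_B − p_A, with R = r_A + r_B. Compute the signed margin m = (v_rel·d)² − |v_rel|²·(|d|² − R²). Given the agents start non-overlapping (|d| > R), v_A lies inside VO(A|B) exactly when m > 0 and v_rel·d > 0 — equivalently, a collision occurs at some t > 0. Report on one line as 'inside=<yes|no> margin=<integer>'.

d = (3, -17),  |d|² = 298;  R = 1+4 = 5,  c = 298−5² = 273
v_rel = (3, -8),  |v_rel|² = 73;  v_rel·d = (3)·(3) + (-8)·(-17) = 145
73·t² − 290·t + 273 = 0  ⇒  m = 145² − 73·273 = 1096
m = 1096 > 0,  v_rel·d = 145 > 0  ⇒  inside

inside=yes margin=1096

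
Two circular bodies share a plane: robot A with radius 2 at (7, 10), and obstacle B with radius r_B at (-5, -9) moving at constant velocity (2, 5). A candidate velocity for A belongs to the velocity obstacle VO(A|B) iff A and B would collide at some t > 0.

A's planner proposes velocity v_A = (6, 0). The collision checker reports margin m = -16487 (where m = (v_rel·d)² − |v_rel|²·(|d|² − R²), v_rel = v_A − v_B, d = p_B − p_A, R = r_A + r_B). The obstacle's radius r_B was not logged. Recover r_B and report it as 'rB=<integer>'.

m = -16487
d = (-12, -19);  v_rel = (4, -5),  |v_rel|² = 41
v_rel×d = (4)·(-19) − (-5)·(-12) = -136
since m = R²·41 − (-136)²:  R² = (18496 + -16487) / 41 = 49
R = √49 = 7  ⇒  r_B = 7 − 2 = 5

rB=5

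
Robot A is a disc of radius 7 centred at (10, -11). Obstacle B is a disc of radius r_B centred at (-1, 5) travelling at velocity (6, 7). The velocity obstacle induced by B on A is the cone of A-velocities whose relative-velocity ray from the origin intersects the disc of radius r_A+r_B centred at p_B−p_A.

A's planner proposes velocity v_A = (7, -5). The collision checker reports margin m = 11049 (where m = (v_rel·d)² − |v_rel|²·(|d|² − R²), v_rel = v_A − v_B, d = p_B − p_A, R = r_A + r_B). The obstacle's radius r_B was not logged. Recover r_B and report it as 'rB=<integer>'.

m = 11049
d = (-11, 16);  v_rel = (1, -12),  |v_rel|² = 145
v_rel×d = (1)·(16) − (-12)·(-11) = -116
since m = R²·145 − (-116)²:  R² = (13456 + 11049) / 145 = 169
R = √169 = 13  ⇒  r_B = 13 − 7 = 6

rB=6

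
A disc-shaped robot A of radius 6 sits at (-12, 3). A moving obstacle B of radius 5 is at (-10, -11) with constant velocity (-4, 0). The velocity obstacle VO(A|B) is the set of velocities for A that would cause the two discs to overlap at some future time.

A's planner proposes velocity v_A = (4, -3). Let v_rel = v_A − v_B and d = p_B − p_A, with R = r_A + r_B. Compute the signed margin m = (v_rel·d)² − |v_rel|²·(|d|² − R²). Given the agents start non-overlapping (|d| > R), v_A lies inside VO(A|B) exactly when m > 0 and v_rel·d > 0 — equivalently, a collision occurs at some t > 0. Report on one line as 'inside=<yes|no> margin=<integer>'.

d = (2, -14),  |d|² = 200;  R = 6+5 = 11,  c = 200−11² = 79
v_rel = (8, -3),  |v_rel|² = 73;  v_rel·d = (8)·(2) + (-3)·(-14) = 58
73·t² − 116·t + 79 = 0  ⇒  m = 58² − 73·79 = -2403
m = -2403 < 0,  v_rel·d = 58 > 0  ⇒  outside

inside=no margin=-2403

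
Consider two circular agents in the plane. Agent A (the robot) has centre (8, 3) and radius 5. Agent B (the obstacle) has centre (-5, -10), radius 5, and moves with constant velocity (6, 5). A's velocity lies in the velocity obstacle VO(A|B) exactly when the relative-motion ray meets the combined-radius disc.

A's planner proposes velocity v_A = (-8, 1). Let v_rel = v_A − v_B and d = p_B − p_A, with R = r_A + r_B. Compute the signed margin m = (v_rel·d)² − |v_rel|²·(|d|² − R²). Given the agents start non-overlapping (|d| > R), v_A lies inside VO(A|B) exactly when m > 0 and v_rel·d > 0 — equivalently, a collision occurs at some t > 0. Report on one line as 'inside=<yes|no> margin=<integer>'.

d = (-13, -13),  |d|² = 338;  R = 5+5 = 10,  c = 338−10² = 238
v_rel = (-14, -4),  |v_rel|² = 212;  v_rel·d = (-14)·(-13) + (-4)·(-13) = 234
212·t² − 468·t + 238 = 0  ⇒  m = 234² − 212·238 = 4300
m = 4300 > 0,  v_rel·d = 234 > 0  ⇒  inside

inside=yes margin=4300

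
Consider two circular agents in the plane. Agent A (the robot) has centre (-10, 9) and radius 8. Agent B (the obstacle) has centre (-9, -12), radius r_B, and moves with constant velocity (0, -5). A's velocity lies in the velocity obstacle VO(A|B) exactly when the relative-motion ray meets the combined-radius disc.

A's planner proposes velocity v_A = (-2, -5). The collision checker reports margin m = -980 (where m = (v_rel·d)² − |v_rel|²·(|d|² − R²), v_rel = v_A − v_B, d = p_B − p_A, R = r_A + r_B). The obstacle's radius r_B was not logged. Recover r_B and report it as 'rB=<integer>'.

m = -980
d = (1, -21);  v_rel = (-2, 0),  |v_rel|² = 4
v_rel×d = (-2)·(-21) − (0)·(1) = 42
since m = R²·4 − 42²:  R² = (1764 + -980) / 4 = 196
R = √196 = 14  ⇒  r_B = 14 − 8 = 6

rB=6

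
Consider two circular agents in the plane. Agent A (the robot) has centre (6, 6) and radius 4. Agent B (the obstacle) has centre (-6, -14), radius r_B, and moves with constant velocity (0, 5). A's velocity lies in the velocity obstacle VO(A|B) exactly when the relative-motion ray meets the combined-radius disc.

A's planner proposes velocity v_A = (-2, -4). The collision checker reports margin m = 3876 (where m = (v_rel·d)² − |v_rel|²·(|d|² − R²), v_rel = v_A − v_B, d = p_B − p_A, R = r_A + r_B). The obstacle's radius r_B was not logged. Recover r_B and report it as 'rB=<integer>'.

m = 3876
d = (-12, -20);  v_rel = (-2, -9),  |v_rel|² = 85
v_rel×d = (-2)·(-20) − (-9)·(-12) = -68
since m = R²·85 − (-68)²:  R² = (4624 + 3876) / 85 = 100
R = √100 = 10  ⇒  r_B = 10 − 4 = 6

rB=6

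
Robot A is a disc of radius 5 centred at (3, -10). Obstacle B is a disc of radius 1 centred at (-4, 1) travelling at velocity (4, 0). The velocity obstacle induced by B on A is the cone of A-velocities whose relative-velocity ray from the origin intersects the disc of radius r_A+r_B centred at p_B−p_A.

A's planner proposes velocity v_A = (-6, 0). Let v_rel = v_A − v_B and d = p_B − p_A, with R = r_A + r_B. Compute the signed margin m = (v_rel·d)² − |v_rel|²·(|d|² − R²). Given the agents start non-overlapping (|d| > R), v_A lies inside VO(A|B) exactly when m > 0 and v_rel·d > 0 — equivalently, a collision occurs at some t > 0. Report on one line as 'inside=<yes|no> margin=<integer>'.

d = (-7, 11),  |d|² = 170;  R = 5+1 = 6,  c = 170−6² = 134
v_rel = (-10, 0),  |v_rel|² = 100;  v_rel·d = (-10)·(-7) + (0)·(11) = 70
100·t² − 140·t + 134 = 0  ⇒  m = 70² − 100·134 = -8500
m = -8500 < 0,  v_rel·d = 70 > 0  ⇒  outside

inside=no margin=-8500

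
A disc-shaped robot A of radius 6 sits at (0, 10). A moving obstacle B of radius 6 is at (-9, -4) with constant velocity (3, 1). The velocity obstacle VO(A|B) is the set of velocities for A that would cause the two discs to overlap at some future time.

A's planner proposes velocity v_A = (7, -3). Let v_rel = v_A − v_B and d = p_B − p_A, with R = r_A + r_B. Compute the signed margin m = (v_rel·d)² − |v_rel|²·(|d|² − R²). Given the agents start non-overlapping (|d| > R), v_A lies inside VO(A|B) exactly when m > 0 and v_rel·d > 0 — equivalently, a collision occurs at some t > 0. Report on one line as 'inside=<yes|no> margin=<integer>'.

d = (-9, -14),  |d|² = 277;  R = 6+6 = 12,  c = 277−12² = 133
v_rel = (4, -4),  |v_rel|² = 32;  v_rel·d = (4)·(-9) + (-4)·(-14) = 20
32·t² − 40·t + 133 = 0  ⇒  m = 20² − 32·133 = -3856
m = -3856 < 0,  v_rel·d = 20 > 0  ⇒  outside

inside=no margin=-3856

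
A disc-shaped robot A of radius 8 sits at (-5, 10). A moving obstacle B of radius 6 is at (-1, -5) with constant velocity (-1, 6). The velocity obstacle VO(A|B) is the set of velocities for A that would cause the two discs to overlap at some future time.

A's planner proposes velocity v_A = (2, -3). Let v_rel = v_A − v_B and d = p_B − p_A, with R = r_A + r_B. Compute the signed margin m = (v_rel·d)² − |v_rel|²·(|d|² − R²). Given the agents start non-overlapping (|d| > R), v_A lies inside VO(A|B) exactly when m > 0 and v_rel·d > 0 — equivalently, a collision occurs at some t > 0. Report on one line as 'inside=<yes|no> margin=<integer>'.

d = (4, -15),  |d|² = 241;  R = 8+6 = 14,  c = 241−14² = 45
v_rel = (3, -9),  |v_rel|² = 90;  v_rel·d = (3)·(4) + (-9)·(-15) = 147
90·t² − 294·t + 45 = 0  ⇒  m = 147² − 90·45 = 17559
m = 17559 > 0,  v_rel·d = 147 > 0  ⇒  inside

inside=yes margin=17559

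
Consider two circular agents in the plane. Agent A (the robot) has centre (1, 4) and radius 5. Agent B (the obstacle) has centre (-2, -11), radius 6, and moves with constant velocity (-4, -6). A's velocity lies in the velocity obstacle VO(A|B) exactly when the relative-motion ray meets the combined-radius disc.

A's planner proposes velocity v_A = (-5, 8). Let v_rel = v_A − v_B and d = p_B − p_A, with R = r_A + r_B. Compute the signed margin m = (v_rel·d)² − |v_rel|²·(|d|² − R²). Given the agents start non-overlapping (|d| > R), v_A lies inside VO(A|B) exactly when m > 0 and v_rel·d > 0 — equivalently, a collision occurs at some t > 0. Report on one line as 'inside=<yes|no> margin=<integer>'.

d = (-3, -15),  |d|² = 234;  R = 5+6 = 11,  c = 234−11² = 113
v_rel = (-1, 14),  |v_rel|² = 197;  v_rel·d = (-1)·(-3) + (14)·(-15) = -207
197·t² + 414·t + 113 = 0  ⇒  m = (-207)² − 197·113 = 20588
m = 20588 > 0,  v_rel·d = -207 < 0  ⇒  outside

inside=no margin=20588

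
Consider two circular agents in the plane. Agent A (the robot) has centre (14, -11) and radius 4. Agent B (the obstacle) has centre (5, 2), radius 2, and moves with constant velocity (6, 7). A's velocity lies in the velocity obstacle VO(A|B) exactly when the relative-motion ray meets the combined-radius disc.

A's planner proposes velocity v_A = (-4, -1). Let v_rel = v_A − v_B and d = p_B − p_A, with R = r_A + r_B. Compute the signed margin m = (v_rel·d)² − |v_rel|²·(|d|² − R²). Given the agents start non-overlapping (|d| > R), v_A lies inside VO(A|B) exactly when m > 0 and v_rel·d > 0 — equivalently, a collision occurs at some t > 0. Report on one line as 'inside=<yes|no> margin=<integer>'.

d = (-9, 13),  |d|² = 250;  R = 4+2 = 6,  c = 250−6² = 214
v_rel = (-10, -8),  |v_rel|² = 164;  v_rel·d = (-10)·(-9) + (-8)·(13) = -14
164·t² + 28·t + 214 = 0  ⇒  m = (-14)² − 164·214 = -34900
m = -34900 < 0,  v_rel·d = -14 < 0  ⇒  outside

inside=no margin=-34900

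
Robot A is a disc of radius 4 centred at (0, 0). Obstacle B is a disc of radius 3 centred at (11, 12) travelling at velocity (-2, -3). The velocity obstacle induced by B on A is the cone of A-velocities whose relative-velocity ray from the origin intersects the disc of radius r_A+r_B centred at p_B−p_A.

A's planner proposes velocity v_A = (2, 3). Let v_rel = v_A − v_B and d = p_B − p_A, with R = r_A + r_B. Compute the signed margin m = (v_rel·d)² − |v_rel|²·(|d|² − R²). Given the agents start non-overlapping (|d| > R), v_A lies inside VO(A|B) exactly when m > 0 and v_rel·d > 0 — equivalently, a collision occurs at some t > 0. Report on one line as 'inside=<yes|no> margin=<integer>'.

d = (11, 12),  |d|² = 265;  R = 4+3 = 7,  c = 265−7² = 216
v_rel = (4, 6),  |v_rel|² = 52;  v_rel·d = (4)·(11) + (6)·(12) = 116
52·t² − 232·t + 216 = 0  ⇒  m = 116² − 52·216 = 2224
m = 2224 > 0,  v_rel·d = 116 > 0  ⇒  inside

inside=yes margin=2224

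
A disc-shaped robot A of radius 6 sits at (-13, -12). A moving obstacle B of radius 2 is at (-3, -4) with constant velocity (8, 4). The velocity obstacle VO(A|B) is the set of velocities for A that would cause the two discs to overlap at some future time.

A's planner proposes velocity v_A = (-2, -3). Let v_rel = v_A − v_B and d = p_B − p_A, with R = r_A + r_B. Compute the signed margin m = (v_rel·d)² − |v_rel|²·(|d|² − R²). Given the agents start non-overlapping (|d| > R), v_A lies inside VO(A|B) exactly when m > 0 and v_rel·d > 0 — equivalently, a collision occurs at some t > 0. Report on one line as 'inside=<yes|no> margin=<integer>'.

d = (10, 8),  |d|² = 164;  R = 6+2 = 8,  c = 164−8² = 100
v_rel = (-10, -7),  |v_rel|² = 149;  v_rel·d = (-10)·(10) + (-7)·(8) = -156
149·t² + 312·t + 100 = 0  ⇒  m = (-156)² − 149·100 = 9436
m = 9436 > 0,  v_rel·d = -156 < 0  ⇒  outside

inside=no margin=9436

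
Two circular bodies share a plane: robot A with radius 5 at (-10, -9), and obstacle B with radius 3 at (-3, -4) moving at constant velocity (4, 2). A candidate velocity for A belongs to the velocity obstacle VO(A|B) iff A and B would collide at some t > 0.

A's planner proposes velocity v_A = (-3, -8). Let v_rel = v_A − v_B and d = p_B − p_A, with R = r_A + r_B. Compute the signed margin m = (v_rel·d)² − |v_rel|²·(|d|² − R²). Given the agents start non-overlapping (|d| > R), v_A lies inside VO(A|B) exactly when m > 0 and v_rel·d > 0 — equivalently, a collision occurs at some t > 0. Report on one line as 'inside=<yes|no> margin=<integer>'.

d = (7, 5),  |d|² = 74;  R = 5+3 = 8,  c = 74−8² = 10
v_rel = (-7, -10),  |v_rel|² = 149;  v_rel·d = (-7)·(7) + (-10)·(5) = -99
149·t² + 198·t + 10 = 0  ⇒  m = (-99)² − 149·10 = 8311
m = 8311 > 0,  v_rel·d = -99 < 0  ⇒  outside

inside=no margin=8311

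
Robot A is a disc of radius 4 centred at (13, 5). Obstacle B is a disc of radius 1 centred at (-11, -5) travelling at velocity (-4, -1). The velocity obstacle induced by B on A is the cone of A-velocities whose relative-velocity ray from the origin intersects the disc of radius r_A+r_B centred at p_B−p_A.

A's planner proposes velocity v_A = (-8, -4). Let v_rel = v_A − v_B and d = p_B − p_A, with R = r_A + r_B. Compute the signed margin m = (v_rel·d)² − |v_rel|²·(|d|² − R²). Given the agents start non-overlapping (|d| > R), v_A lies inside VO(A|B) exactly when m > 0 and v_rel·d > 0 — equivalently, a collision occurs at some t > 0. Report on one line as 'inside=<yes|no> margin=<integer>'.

d = (-24, -10),  |d|² = 676;  R = 4+1 = 5,  c = 676−5² = 651
v_rel = (-4, -3),  |v_rel|² = 25;  v_rel·d = (-4)·(-24) + (-3)·(-10) = 126
25·t² − 252·t + 651 = 0  ⇒  m = 126² − 25·651 = -399
m = -399 < 0,  v_rel·d = 126 > 0  ⇒  outside

inside=no margin=-399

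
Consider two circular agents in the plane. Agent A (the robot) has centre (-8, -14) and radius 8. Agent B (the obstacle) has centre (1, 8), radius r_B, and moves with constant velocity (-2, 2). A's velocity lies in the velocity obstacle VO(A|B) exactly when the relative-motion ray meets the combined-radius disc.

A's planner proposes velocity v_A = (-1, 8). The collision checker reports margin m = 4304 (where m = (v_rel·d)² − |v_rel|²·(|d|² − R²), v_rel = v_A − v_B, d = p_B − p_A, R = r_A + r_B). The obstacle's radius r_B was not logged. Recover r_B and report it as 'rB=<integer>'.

m = 4304
d = (9, 22);  v_rel = (1, 6),  |v_rel|² = 37
v_rel×d = (1)·(22) − (6)·(9) = -32
since m = R²·37 − (-32)²:  R² = (1024 + 4304) / 37 = 144
R = √144 = 12  ⇒  r_B = 12 − 8 = 4

rB=4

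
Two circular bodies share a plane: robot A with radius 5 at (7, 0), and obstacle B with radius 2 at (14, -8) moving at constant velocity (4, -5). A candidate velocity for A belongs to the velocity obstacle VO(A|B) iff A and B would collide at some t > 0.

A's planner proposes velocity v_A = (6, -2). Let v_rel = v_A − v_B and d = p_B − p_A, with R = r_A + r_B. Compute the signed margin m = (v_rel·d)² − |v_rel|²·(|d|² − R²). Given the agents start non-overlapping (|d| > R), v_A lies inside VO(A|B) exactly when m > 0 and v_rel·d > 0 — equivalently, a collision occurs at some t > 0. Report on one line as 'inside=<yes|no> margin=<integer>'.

d = (7, -8),  |d|² = 113;  R = 5+2 = 7,  c = 113−7² = 64
v_rel = (2, 3),  |v_rel|² = 13;  v_rel·d = (2)·(7) + (3)·(-8) = -10
13·t² + 20·t + 64 = 0  ⇒  m = (-10)² − 13·64 = -732
m = -732 < 0,  v_rel·d = -10 < 0  ⇒  outside

inside=no margin=-732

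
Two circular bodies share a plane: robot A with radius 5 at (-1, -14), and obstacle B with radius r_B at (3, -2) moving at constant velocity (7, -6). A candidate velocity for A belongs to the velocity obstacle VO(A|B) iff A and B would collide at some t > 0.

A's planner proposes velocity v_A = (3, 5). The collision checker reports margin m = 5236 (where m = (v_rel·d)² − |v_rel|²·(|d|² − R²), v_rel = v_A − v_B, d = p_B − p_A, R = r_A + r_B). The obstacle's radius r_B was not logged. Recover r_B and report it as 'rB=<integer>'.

m = 5236
d = (4, 12);  v_rel = (-4, 11),  |v_rel|² = 137
v_rel×d = (-4)·(12) − (11)·(4) = -92
since m = R²·137 − (-92)²:  R² = (8464 + 5236) / 137 = 100
R = √100 = 10  ⇒  r_B = 10 − 5 = 5

rB=5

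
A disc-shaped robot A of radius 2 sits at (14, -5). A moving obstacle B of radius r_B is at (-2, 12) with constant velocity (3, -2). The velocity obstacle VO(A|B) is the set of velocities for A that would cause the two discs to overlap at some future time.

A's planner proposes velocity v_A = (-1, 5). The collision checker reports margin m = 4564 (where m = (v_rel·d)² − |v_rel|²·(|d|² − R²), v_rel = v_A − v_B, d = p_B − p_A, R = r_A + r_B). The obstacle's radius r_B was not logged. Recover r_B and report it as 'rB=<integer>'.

m = 4564
d = (-16, 17);  v_rel = (-4, 7),  |v_rel|² = 65
v_rel×d = (-4)·(17) − (7)·(-16) = 44
since m = R²·65 − 44²:  R² = (1936 + 4564) / 65 = 100
R = √100 = 10  ⇒  r_B = 10 − 2 = 8

rB=8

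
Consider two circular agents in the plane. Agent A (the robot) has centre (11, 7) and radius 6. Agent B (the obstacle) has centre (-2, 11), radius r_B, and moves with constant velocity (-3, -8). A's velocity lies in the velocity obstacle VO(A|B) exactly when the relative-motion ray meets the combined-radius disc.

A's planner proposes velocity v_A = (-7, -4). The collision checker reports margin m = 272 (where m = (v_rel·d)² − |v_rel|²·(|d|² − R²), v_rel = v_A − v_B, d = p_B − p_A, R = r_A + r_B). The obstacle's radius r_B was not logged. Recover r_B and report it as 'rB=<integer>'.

m = 272
d = (-13, 4);  v_rel = (-4, 4),  |v_rel|² = 32
v_rel×d = (-4)·(4) − (4)·(-13) = 36
since m = R²·32 − 36²:  R² = (1296 + 272) / 32 = 49
R = √49 = 7  ⇒  r_B = 7 − 6 = 1

rB=1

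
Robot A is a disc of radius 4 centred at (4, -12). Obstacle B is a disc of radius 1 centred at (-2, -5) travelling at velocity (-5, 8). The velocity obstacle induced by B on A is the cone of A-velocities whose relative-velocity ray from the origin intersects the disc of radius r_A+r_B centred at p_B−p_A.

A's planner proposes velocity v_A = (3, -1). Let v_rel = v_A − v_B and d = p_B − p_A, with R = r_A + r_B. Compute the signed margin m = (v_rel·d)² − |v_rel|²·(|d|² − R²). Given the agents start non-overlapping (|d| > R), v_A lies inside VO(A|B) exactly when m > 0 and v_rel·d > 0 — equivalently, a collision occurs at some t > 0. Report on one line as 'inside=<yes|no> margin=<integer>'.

d = (-6, 7),  |d|² = 85;  R = 4+1 = 5,  c = 85−5² = 60
v_rel = (8, -9),  |v_rel|² = 145;  v_rel·d = (8)·(-6) + (-9)·(7) = -111
145·t² + 222·t + 60 = 0  ⇒  m = (-111)² − 145·60 = 3621
m = 3621 > 0,  v_rel·d = -111 < 0  ⇒  outside

inside=no margin=3621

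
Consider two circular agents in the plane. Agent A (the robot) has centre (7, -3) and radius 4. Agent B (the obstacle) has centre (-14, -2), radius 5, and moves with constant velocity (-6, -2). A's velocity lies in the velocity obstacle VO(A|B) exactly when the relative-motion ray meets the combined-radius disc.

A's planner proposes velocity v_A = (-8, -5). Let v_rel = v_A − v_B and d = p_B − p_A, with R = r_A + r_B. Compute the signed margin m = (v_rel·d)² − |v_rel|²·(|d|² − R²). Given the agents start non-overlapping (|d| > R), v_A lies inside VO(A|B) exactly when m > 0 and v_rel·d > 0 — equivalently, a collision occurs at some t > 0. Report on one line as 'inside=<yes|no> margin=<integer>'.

d = (-21, 1),  |d|² = 442;  R = 4+5 = 9,  c = 442−9² = 361
v_rel = (-2, -3),  |v_rel|² = 13;  v_rel·d = (-2)·(-21) + (-3)·(1) = 39
13·t² − 78·t + 361 = 0  ⇒  m = 39² − 13·361 = -3172
m = -3172 < 0,  v_rel·d = 39 > 0  ⇒  outside

inside=no margin=-3172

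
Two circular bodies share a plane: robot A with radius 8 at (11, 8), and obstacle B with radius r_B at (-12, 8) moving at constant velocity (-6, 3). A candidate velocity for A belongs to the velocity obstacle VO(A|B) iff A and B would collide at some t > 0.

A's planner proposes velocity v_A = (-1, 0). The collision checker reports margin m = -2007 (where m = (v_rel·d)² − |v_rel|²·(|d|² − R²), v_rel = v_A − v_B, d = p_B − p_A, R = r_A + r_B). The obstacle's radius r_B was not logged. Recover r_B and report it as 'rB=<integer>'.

m = -2007
d = (-23, 0);  v_rel = (5, -3),  |v_rel|² = 34
v_rel×d = (5)·(0) − (-3)·(-23) = -69
since m = R²·34 − (-69)²:  R² = (4761 + -2007) / 34 = 81
R = √81 = 9  ⇒  r_B = 9 − 8 = 1

rB=1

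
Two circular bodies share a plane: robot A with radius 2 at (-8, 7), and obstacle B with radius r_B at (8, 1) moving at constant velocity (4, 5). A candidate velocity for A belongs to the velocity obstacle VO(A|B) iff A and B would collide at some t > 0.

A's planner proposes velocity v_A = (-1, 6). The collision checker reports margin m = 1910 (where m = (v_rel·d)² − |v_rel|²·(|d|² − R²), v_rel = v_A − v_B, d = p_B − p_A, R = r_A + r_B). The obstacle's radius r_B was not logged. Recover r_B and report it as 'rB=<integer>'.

m = 1910
d = (16, -6);  v_rel = (-5, 1),  |v_rel|² = 26
v_rel×d = (-5)·(-6) − (1)·(16) = 14
since m = R²·26 − 14²:  R² = (196 + 1910) / 26 = 81
R = √81 = 9  ⇒  r_B = 9 − 2 = 7

rB=7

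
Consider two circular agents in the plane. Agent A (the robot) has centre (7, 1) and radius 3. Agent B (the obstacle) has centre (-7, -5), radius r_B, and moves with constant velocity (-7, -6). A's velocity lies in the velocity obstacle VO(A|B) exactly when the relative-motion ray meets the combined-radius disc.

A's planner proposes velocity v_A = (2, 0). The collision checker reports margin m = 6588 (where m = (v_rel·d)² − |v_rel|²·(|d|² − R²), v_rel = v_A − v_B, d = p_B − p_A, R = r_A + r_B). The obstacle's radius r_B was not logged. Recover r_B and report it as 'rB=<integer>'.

m = 6588
d = (-14, -6);  v_rel = (9, 6),  |v_rel|² = 117
v_rel×d = (9)·(-6) − (6)·(-14) = 30
since m = R²·117 − 30²:  R² = (900 + 6588) / 117 = 64
R = √64 = 8  ⇒  r_B = 8 − 3 = 5

rB=5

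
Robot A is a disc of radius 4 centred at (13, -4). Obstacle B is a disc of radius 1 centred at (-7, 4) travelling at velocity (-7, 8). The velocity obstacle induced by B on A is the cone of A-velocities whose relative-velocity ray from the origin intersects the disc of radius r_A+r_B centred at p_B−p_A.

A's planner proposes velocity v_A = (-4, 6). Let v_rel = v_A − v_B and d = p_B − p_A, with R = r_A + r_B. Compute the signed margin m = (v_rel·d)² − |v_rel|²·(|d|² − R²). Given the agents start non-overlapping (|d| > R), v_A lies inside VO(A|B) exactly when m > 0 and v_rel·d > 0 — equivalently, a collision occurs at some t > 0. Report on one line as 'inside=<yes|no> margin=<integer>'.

d = (-20, 8),  |d|² = 464;  R = 4+1 = 5,  c = 464−5² = 439
v_rel = (3, -2),  |v_rel|² = 13;  v_rel·d = (3)·(-20) + (-2)·(8) = -76
13·t² + 152·t + 439 = 0  ⇒  m = (-76)² − 13·439 = 69
m = 69 > 0,  v_rel·d = -76 < 0  ⇒  outside

inside=no margin=69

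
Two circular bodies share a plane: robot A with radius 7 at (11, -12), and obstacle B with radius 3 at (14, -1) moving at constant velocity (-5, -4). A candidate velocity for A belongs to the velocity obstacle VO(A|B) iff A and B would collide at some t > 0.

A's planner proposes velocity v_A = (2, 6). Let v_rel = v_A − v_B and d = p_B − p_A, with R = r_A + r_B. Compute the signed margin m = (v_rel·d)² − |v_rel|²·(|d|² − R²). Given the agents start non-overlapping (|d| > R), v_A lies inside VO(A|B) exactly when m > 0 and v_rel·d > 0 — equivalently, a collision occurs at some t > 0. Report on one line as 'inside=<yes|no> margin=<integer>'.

d = (3, 11),  |d|² = 130;  R = 7+3 = 10,  c = 130−10² = 30
v_rel = (7, 10),  |v_rel|² = 149;  v_rel·d = (7)·(3) + (10)·(11) = 131
149·t² − 262·t + 30 = 0  ⇒  m = 131² − 149·30 = 12691
m = 12691 > 0,  v_rel·d = 131 > 0  ⇒  inside

inside=yes margin=12691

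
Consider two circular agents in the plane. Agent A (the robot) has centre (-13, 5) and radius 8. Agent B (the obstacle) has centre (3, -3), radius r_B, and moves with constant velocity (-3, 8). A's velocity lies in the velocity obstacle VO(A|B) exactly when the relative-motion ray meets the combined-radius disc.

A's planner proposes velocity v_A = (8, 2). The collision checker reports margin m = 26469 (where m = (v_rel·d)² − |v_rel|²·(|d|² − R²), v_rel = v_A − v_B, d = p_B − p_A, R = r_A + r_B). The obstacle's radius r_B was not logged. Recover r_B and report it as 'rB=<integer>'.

m = 26469
d = (16, -8);  v_rel = (11, -6),  |v_rel|² = 157
v_rel×d = (11)·(-8) − (-6)·(16) = 8
since m = R²·157 − 8²:  R² = (64 + 26469) / 157 = 169
R = √169 = 13  ⇒  r_B = 13 − 8 = 5

rB=5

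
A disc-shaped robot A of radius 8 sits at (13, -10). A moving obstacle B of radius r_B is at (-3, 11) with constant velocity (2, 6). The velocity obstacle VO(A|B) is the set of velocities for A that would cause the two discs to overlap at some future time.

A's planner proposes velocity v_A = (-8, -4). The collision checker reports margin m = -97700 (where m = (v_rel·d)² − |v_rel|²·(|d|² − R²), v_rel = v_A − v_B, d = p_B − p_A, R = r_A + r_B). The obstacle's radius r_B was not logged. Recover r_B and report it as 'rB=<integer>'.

m = -97700
d = (-16, 21);  v_rel = (-10, -10),  |v_rel|² = 200
v_rel×d = (-10)·(21) − (-10)·(-16) = -370
since m = R²·200 − (-370)²:  R² = (136900 + -97700) / 200 = 196
R = √196 = 14  ⇒  r_B = 14 − 8 = 6

rB=6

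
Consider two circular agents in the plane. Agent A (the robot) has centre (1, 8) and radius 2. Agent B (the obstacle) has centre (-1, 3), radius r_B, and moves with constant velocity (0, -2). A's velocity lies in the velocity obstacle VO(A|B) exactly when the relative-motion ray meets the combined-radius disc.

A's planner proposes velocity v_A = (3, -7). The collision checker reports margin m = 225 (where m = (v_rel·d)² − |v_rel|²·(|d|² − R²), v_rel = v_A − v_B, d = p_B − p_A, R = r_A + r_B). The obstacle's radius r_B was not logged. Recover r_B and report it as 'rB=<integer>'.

m = 225
d = (-2, -5);  v_rel = (3, -5),  |v_rel|² = 34
v_rel×d = (3)·(-5) − (-5)·(-2) = -25
since m = R²·34 − (-25)²:  R² = (625 + 225) / 34 = 25
R = √25 = 5  ⇒  r_B = 5 − 2 = 3

rB=3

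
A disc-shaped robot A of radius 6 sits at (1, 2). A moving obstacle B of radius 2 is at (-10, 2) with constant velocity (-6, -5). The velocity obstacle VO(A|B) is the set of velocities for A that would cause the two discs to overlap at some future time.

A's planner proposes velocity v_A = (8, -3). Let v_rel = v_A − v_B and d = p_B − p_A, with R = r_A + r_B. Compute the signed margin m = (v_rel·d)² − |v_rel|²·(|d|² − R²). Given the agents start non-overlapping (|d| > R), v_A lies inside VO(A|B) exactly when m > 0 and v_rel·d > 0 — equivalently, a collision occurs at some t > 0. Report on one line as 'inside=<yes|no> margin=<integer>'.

d = (-11, 0),  |d|² = 121;  R = 6+2 = 8,  c = 121−8² = 57
v_rel = (14, 2),  |v_rel|² = 200;  v_rel·d = (14)·(-11) + (2)·(0) = -154
200·t² + 308·t + 57 = 0  ⇒  m = (-154)² − 200·57 = 12316
m = 12316 > 0,  v_rel·d = -154 < 0  ⇒  outside

inside=no margin=12316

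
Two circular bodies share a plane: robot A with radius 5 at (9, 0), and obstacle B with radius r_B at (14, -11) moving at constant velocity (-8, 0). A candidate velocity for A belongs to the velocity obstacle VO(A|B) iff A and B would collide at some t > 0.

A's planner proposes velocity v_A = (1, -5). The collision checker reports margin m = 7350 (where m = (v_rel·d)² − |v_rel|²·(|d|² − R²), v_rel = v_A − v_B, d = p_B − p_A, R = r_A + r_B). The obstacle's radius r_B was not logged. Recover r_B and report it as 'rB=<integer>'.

m = 7350
d = (5, -11);  v_rel = (9, -5),  |v_rel|² = 106
v_rel×d = (9)·(-11) − (-5)·(5) = -74
since m = R²·106 − (-74)²:  R² = (5476 + 7350) / 106 = 121
R = √121 = 11  ⇒  r_B = 11 − 5 = 6

rB=6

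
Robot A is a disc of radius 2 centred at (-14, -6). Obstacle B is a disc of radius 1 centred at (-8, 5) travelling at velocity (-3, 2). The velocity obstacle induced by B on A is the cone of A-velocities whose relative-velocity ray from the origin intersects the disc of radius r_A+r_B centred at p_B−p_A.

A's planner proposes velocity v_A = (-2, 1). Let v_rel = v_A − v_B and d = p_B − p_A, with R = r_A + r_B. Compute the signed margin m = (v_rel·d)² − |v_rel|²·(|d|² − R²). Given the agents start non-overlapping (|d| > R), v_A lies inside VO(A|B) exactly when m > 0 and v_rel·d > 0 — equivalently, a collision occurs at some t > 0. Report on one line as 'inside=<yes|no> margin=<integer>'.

d = (6, 11),  |d|² = 157;  R = 2+1 = 3,  c = 157−3² = 148
v_rel = (1, -1),  |v_rel|² = 2;  v_rel·d = (1)·(6) + (-1)·(11) = -5
2·t² + 10·t + 148 = 0  ⇒  m = (-5)² − 2·148 = -271
m = -271 < 0,  v_rel·d = -5 < 0  ⇒  outside

inside=no margin=-271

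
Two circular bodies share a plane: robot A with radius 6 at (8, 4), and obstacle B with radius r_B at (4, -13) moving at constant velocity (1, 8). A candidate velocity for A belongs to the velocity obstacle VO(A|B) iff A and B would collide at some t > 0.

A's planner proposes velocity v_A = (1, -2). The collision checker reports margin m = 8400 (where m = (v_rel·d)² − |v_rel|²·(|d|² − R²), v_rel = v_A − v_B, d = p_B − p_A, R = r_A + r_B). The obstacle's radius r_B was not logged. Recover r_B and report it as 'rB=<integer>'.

m = 8400
d = (-4, -17);  v_rel = (0, -10),  |v_rel|² = 100
v_rel×d = (0)·(-17) − (-10)·(-4) = -40
since m = R²·100 − (-40)²:  R² = (1600 + 8400) / 100 = 100
R = √100 = 10  ⇒  r_B = 10 − 6 = 4

rB=4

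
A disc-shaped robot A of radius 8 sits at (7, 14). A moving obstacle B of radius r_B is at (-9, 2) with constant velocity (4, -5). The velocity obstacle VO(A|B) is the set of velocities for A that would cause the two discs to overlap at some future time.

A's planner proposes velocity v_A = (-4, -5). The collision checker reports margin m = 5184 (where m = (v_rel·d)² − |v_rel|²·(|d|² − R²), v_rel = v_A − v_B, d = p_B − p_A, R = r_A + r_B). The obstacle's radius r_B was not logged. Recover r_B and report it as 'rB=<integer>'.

m = 5184
d = (-16, -12);  v_rel = (-8, 0),  |v_rel|² = 64
v_rel×d = (-8)·(-12) − (0)·(-16) = 96
since m = R²·64 − 96²:  R² = (9216 + 5184) / 64 = 225
R = √225 = 15  ⇒  r_B = 15 − 8 = 7

rB=7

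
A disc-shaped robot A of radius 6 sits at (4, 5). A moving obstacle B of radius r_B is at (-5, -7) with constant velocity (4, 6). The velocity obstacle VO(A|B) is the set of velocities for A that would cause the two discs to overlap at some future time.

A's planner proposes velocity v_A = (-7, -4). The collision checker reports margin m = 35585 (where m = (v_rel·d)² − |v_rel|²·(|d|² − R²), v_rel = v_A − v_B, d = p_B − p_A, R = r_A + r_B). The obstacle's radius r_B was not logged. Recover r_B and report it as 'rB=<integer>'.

m = 35585
d = (-9, -12);  v_rel = (-11, -10),  |v_rel|² = 221
v_rel×d = (-11)·(-12) − (-10)·(-9) = 42
since m = R²·221 − 42²:  R² = (1764 + 35585) / 221 = 169
R = √169 = 13  ⇒  r_B = 13 − 6 = 7

rB=7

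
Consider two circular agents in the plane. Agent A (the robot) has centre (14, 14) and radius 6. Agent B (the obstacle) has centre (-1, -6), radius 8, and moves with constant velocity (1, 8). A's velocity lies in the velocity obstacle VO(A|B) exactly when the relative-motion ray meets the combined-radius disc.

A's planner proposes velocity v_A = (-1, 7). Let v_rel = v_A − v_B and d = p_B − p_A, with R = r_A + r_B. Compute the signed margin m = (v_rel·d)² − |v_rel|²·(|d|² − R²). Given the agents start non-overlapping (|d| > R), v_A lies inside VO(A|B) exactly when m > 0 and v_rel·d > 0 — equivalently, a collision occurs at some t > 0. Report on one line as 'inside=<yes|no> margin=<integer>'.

d = (-15, -20),  |d|² = 625;  R = 6+8 = 14,  c = 625−14² = 429
v_rel = (-2, -1),  |v_rel|² = 5;  v_rel·d = (-2)·(-15) + (-1)·(-20) = 50
5·t² − 100·t + 429 = 0  ⇒  m = 50² − 5·429 = 355
m = 355 > 0,  v_rel·d = 50 > 0  ⇒  inside

inside=yes margin=355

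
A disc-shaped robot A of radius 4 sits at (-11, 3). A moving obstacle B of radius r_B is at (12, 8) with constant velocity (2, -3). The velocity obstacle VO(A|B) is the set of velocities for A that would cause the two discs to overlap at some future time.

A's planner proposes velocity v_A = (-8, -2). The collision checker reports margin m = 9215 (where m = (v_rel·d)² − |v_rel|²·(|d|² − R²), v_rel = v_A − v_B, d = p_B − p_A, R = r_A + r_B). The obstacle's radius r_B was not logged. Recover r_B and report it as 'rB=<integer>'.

m = 9215
d = (23, 5);  v_rel = (-10, 1),  |v_rel|² = 101
v_rel×d = (-10)·(5) − (1)·(23) = -73
since m = R²·101 − (-73)²:  R² = (5329 + 9215) / 101 = 144
R = √144 = 12  ⇒  r_B = 12 − 4 = 8

rB=8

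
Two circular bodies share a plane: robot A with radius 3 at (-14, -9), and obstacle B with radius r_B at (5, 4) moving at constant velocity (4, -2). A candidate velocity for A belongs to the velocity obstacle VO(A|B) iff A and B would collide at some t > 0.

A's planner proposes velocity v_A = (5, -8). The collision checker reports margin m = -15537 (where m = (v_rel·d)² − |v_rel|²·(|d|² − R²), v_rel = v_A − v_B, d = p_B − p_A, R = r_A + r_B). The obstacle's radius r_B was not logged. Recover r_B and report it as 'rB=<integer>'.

m = -15537
d = (19, 13);  v_rel = (1, -6),  |v_rel|² = 37
v_rel×d = (1)·(13) − (-6)·(19) = 127
since m = R²·37 − 127²:  R² = (16129 + -15537) / 37 = 16
R = √16 = 4  ⇒  r_B = 4 − 3 = 1

rB=1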